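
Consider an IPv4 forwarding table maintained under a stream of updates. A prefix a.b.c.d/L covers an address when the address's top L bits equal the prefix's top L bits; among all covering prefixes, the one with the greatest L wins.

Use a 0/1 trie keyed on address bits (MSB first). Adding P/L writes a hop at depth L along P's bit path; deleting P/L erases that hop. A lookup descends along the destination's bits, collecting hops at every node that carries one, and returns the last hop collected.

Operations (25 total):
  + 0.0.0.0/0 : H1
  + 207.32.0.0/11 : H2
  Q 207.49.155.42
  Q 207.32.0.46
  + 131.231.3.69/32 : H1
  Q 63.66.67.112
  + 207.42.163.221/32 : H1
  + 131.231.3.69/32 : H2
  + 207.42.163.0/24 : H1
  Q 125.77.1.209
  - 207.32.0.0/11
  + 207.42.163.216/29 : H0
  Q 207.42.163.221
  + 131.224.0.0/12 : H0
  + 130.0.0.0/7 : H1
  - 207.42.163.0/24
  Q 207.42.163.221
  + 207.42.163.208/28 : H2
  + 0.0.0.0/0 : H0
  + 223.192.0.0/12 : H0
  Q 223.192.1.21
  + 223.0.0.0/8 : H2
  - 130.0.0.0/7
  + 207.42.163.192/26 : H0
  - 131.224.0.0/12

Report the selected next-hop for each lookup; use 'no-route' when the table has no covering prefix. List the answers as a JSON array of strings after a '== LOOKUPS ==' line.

Process each operation:
  + 0.0.0.0/0 (H1) depth=0
  + 207.32.0.0/11 (H2) depth=11
  ? 207.49.155.42  path d0:H1→d1:-→d2:-→d3:-→d4:-→d5:-→d6:-→d7:-→d8:-→d9:-→d10:-→d11:H2  best=H2
  ? 207.32.0.46  path d0:H1→d1:-→d2:-→d3:-→d4:-→d5:-→d6:-→d7:-→d8:-→d9:-→d10:-→d11:H2  best=H2
  + 131.231.3.69/32 (H1) depth=32
  ? 63.66.67.112  path d0:H1  best=H1
  + 207.42.163.221/32 (H1) depth=32
  + 131.231.3.69/32 (H2) depth=32
  + 207.42.163.0/24 (H1) depth=24
  ? 125.77.1.209  path d0:H1  best=H1
  - 207.32.0.0/11 clear@11
  + 207.42.163.216/29 (H0) depth=29
  ? 207.42.163.221  path d0:H1→d1:-→d2:-→d3:-→d4:-→d5:-→d6:-→d7:-→d8:-→d9:-→d10:-→d11:-→d12:-→d13:-→d14:-→d15:-→d16:-→d17:-→d18:-→d19:-→d20:-→d21:-→d22:-→d23:-→d24:H1→d25:-→d26:-→d27:-→d28:-→d29:H0→d30:-→d31:-→d32:H1  best=H1
  + 131.224.0.0/12 (H0) depth=12
  + 130.0.0.0/7 (H1) depth=7
  - 207.42.163.0/24 clear@24
  ? 207.42.163.221  path d0:H1→d1:-→d2:-→d3:-→d4:-→d5:-→d6:-→d7:-→d8:-→d9:-→d10:-→d11:-→d12:-→d13:-→d14:-→d15:-→d16:-→d17:-→d18:-→d19:-→d20:-→d21:-→d22:-→d23:-→d24:-→d25:-→d26:-→d27:-→d28:-→d29:H0→d30:-→d31:-→d32:H1  best=H1
  + 207.42.163.208/28 (H2) depth=28
  + 0.0.0.0/0 (H0) depth=0
  + 223.192.0.0/12 (H0) depth=12
  ? 223.192.1.21  path d0:H0→d1:-→d2:-→d3:-→d4:-→d5:-→d6:-→d7:-→d8:-→d9:-→d10:-→d11:-→d12:H0  best=H0
  + 223.0.0.0/8 (H2) depth=8
  - 130.0.0.0/7 clear@7
  + 207.42.163.192/26 (H0) depth=26
  - 131.224.0.0/12 clear@12

== LOOKUPS ==
["H2","H2","H1","H1","H1","H1","H0"]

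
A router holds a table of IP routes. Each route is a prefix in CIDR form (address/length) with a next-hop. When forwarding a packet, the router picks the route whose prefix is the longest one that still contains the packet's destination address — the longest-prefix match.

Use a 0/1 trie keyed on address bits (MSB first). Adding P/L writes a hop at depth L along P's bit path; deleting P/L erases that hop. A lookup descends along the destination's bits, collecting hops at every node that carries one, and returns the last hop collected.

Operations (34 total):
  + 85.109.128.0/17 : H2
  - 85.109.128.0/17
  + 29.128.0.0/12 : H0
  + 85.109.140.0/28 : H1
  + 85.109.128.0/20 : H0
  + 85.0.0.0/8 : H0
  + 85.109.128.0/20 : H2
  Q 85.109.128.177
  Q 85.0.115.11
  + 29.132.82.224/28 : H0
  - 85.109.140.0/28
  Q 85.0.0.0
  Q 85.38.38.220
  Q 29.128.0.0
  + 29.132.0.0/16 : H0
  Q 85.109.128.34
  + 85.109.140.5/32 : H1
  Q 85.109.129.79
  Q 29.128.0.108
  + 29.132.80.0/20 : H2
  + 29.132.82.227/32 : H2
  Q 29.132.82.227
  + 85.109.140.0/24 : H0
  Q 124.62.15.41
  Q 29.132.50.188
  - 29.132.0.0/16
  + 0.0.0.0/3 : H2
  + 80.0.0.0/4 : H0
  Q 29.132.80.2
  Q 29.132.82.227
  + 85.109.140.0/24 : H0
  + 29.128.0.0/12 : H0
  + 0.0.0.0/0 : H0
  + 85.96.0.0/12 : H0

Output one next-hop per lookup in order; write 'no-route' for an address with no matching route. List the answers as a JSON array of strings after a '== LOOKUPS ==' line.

Process each operation:
  + 85.109.128.0/17 (H2) depth=17
  - 85.109.128.0/17 clear@17
  + 29.128.0.0/12 (H0) depth=12
  + 85.109.140.0/28 (H1) depth=28
  + 85.109.128.0/20 (H0) depth=20
  + 85.0.0.0/8 (H0) depth=8
  + 85.109.128.0/20 (H2) depth=20
  ? 85.109.128.177  path d0:-→d1:-→d2:-→d3:-→d4:-→d5:-→d6:-→d7:-→d8:H0→d9:-→d10:-→d11:-→d12:-→d13:-→d14:-→d15:-→d16:-→d17:-→d18:-→d19:-→d20:H2  best=H2
  ? 85.0.115.11  path d0:-→d1:-→d2:-→d3:-→d4:-→d5:-→d6:-→d7:-→d8:H0→d9:-  best=H0
  + 29.132.82.224/28 (H0) depth=28
  - 85.109.140.0/28 clear@28
  ? 85.0.0.0  path d0:-→d1:-→d2:-→d3:-→d4:-→d5:-→d6:-→d7:-→d8:H0→d9:-  best=H0
  ? 85.38.38.220  path d0:-→d1:-→d2:-→d3:-→d4:-→d5:-→d6:-→d7:-→d8:H0→d9:-  best=H0
  ? 29.128.0.0  path d0:-→d1:-→d2:-→d3:-→d4:-→d5:-→d6:-→d7:-→d8:-→d9:-→d10:-→d11:-→d12:H0→d13:-  best=H0
  + 29.132.0.0/16 (H0) depth=16
  ? 85.109.128.34  path d0:-→d1:-→d2:-→d3:-→d4:-→d5:-→d6:-→d7:-→d8:H0→d9:-→d10:-→d11:-→d12:-→d13:-→d14:-→d15:-→d16:-→d17:-→d18:-→d19:-→d20:H2  best=H2
  + 85.109.140.5/32 (H1) depth=32
  ? 85.109.129.79  path d0:-→d1:-→d2:-→d3:-→d4:-→d5:-→d6:-→d7:-→d8:H0→d9:-→d10:-→d11:-→d12:-→d13:-→d14:-→d15:-→d16:-→d17:-→d18:-→d19:-→d20:H2  best=H2
  ? 29.128.0.108  path d0:-→d1:-→d2:-→d3:-→d4:-→d5:-→d6:-→d7:-→d8:-→d9:-→d10:-→d11:-→d12:H0→d13:-  best=H0
  + 29.132.80.0/20 (H2) depth=20
  + 29.132.82.227/32 (H2) depth=32
  ? 29.132.82.227  path d0:-→d1:-→d2:-→d3:-→d4:-→d5:-→d6:-→d7:-→d8:-→d9:-→d10:-→d11:-→d12:H0→d13:-→d14:-→d15:-→d16:H0→d17:-→d18:-→d19:-→d20:H2→d21:-→d22:-→d23:-→d24:-→d25:-→d26:-→d27:-→d28:H0→d29:-→d30:-→d31:-→d32:H2  best=H2
  + 85.109.140.0/24 (H0) depth=24
  ? 124.62.15.41  path d0:-→d1:-→d2:-  best=no-route
  ? 29.132.50.188  path d0:-→d1:-→d2:-→d3:-→d4:-→d5:-→d6:-→d7:-→d8:-→d9:-→d10:-→d11:-→d12:H0→d13:-→d14:-→d15:-→d16:H0→d17:-  best=H0
  - 29.132.0.0/16 clear@16
  + 0.0.0.0/3 (H2) depth=3
  + 80.0.0.0/4 (H0) depth=4
  ? 29.132.80.2  path d0:-→d1:-→d2:-→d3:H2→d4:-→d5:-→d6:-→d7:-→d8:-→d9:-→d10:-→d11:-→d12:H0→d13:-→d14:-→d15:-→d16:-→d17:-→d18:-→d19:-→d20:H2→d21:-→d22:-  best=H2
  ? 29.132.82.227  path d0:-→d1:-→d2:-→d3:H2→d4:-→d5:-→d6:-→d7:-→d8:-→d9:-→d10:-→d11:-→d12:H0→d13:-→d14:-→d15:-→d16:-→d17:-→d18:-→d19:-→d20:H2→d21:-→d22:-→d23:-→d24:-→d25:-→d26:-→d27:-→d28:H0→d29:-→d30:-→d31:-→d32:H2  best=H2
  + 85.109.140.0/24 (H0) depth=24
  + 29.128.0.0/12 (H0) depth=12
  + 0.0.0.0/0 (H0) depth=0
  + 85.96.0.0/12 (H0) depth=12

== LOOKUPS ==
["H2","H0","H0","H0","H0","H2","H2","H0","H2","no-route","H0","H2","H2"]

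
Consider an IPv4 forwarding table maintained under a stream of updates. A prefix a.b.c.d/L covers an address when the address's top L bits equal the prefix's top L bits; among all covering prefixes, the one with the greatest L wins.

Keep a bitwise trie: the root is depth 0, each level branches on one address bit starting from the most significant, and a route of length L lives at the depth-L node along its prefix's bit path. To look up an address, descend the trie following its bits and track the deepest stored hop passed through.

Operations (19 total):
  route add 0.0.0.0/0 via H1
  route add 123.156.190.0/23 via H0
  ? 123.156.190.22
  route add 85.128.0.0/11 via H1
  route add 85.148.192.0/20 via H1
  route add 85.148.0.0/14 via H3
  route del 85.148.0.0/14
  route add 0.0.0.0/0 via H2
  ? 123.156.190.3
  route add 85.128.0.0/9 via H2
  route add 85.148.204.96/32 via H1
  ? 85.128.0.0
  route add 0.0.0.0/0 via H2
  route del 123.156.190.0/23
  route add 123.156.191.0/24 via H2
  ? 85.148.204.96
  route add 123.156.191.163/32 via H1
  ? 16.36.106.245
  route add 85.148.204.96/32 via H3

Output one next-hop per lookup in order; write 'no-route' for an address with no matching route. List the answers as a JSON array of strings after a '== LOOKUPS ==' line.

Process each operation:
  add 0.0.0.0/0 -> H1 at depth 0
  add 123.156.190.0/23 -> H0 at depth 23
  Q 123.156.190.22: descend 01111011100111001011111 ; hops seen [H1,H0] ; pick H0
  add 85.128.0.0/11 -> H1 at depth 11
  add 85.148.192.0/20 -> H1 at depth 20
  add 85.148.0.0/14 -> H3 at depth 14
  del 85.148.0.0/14 (clear depth 14)
  add 0.0.0.0/0 -> H2 at depth 0
  Q 123.156.190.3: descend 01111011100111001011111 ; hops seen [H2,H0] ; pick H0
  add 85.128.0.0/9 -> H2 at depth 9
  add 85.148.204.96/32 -> H1 at depth 32
  Q 85.128.0.0: descend 01010101100 ; hops seen [H2,H2,H1] ; pick H1
  add 0.0.0.0/0 -> H2 at depth 0
  del 123.156.190.0/23 (clear depth 23)
  add 123.156.191.0/24 -> H2 at depth 24
  Q 85.148.204.96: descend 01010101100101001100110001100000 ; hops seen [H2,H2,H1,H1,H1] ; pick H1
  add 123.156.191.163/32 -> H1 at depth 32
  Q 16.36.106.245: descend 0 ; hops seen [H2] ; pick H2
  add 85.148.204.96/32 -> H3 at depth 32

== LOOKUPS ==
["H0","H0","H1","H1","H2"]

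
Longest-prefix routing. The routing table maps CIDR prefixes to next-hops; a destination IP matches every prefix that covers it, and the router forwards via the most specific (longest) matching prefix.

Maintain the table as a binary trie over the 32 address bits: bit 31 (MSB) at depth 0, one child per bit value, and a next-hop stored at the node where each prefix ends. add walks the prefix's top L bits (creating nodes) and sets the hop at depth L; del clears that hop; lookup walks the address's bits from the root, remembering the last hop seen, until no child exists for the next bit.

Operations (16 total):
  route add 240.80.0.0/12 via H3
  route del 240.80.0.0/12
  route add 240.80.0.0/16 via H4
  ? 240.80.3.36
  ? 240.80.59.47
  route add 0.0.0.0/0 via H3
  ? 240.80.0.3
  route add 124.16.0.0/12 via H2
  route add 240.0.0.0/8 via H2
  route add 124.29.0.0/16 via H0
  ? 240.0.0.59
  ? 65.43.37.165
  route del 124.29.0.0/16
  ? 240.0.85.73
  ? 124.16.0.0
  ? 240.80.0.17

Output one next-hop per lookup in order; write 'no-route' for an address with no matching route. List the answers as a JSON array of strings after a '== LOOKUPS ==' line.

Trace:
  add 240.80.0.0/12 -> H3 at depth 12
  - 240.80.0.0/12 clear@12
  add 240.80.0.0/16 -> H4 at depth 16
  lookup 240.80.3.36: bits 1111000001010000 walk d0:-→d1:-→d2:-→d3:-→d4:-→d5:-→d6:-→d7:-→d8:-→d9:-→d10:-→d11:-→d12:-→d13:-→d14:-→d15:-→d16:H4 -> H4
  lookup 240.80.59.47: bits 1111000001010000 walk d0:-→d1:-→d2:-→d3:-→d4:-→d5:-→d6:-→d7:-→d8:-→d9:-→d10:-→d11:-→d12:-→d13:-→d14:-→d15:-→d16:H4 -> H4
  add 0.0.0.0/0 -> H3 at depth 0
  lookup 240.80.0.3: bits 1111000001010000 walk d0:H3→d1:-→d2:-→d3:-→d4:-→d5:-→d6:-→d7:-→d8:-→d9:-→d10:-→d11:-→d12:-→d13:-→d14:-→d15:-→d16:H4 -> H4
  add 124.16.0.0/12 -> H2 at depth 12
  add 240.0.0.0/8 -> H2 at depth 8
  add 124.29.0.0/16 -> H0 at depth 16
  lookup 240.0.0.59: bits 111100000 walk d0:H3→d1:-→d2:-→d3:-→d4:-→d5:-→d6:-→d7:-→d8:H2→d9:- -> H2
  lookup 65.43.37.165: bits 01 walk d0:H3→d1:-→d2:- -> H3
  - 124.29.0.0/16 clear@16
  lookup 240.0.85.73: bits 111100000 walk d0:H3→d1:-→d2:-→d3:-→d4:-→d5:-→d6:-→d7:-→d8:H2→d9:- -> H2
  lookup 124.16.0.0: bits 011111000001 walk d0:H3→d1:-→d2:-→d3:-→d4:-→d5:-→d6:-→d7:-→d8:-→d9:-→d10:-→d11:-→d12:H2 -> H2
  lookup 240.80.0.17: bits 1111000001010000 walk d0:H3→d1:-→d2:-→d3:-→d4:-→d5:-→d6:-→d7:-→d8:H2→d9:-→d10:-→d11:-→d12:-→d13:-→d14:-→d15:-→d16:H4 -> H4

== LOOKUPS ==
["H4","H4","H4","H2","H3","H2","H2","H4"]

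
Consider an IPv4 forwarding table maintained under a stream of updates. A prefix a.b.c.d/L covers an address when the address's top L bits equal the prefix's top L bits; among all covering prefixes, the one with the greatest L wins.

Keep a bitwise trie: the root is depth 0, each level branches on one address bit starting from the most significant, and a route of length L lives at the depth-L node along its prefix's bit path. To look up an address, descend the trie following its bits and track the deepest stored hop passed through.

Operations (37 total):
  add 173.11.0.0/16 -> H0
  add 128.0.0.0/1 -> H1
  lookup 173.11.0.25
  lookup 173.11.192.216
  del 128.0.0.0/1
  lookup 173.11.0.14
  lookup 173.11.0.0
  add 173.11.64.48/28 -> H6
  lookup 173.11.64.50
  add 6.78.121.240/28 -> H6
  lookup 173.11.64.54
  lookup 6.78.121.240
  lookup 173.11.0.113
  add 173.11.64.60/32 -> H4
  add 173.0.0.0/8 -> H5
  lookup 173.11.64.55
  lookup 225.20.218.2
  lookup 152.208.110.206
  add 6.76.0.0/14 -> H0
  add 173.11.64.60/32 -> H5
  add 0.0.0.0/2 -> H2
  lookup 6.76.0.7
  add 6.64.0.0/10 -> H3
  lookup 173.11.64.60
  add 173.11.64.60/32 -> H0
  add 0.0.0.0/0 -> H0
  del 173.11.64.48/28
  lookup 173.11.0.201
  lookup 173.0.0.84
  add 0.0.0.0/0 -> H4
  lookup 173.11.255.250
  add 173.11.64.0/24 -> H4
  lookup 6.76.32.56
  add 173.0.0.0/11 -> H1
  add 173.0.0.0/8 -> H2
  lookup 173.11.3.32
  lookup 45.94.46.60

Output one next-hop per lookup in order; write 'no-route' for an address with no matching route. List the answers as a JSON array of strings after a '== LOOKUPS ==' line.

Process each operation:
  + 173.11.0.0/16 (H0) depth=16
  + 128.0.0.0/1 (H1) depth=1
  Q 173.11.0.25: descend 1010110100001011 ; hops seen [H1,H0] ; pick H0
  Q 173.11.192.216: descend 1010110100001011 ; hops seen [H1,H0] ; pick H0
  - 128.0.0.0/1 clear@1
  Q 173.11.0.14: descend 1010110100001011 ; hops seen [H0] ; pick H0
  Q 173.11.0.0: descend 1010110100001011 ; hops seen [H0] ; pick H0
  + 173.11.64.48/28 (H6) depth=28
  Q 173.11.64.50: descend 1010110100001011010000000011 ; hops seen [H0,H6] ; pick H6
  + 6.78.121.240/28 (H6) depth=28
  Q 173.11.64.54: descend 1010110100001011010000000011 ; hops seen [H0,H6] ; pick H6
  Q 6.78.121.240: descend 0000011001001110011110011111 ; hops seen [H6] ; pick H6
  Q 173.11.0.113: descend 10101101000010110 ; hops seen [H0] ; pick H0
  + 173.11.64.60/32 (H4) depth=32
  + 173.0.0.0/8 (H5) depth=8
  Q 173.11.64.55: descend 1010110100001011010000000011 ; hops seen [H5,H0,H6] ; pick H6
  Q 225.20.218.2: descend 1 ; hops seen [∅] ; pick no-route
  Q 152.208.110.206: descend 10 ; hops seen [∅] ; pick no-route
  + 6.76.0.0/14 (H0) depth=14
  + 173.11.64.60/32 (H5) depth=32
  + 0.0.0.0/2 (H2) depth=2
  Q 6.76.0.7: descend 00000110010011 ; hops seen [H2,H0] ; pick H0
  + 6.64.0.0/10 (H3) depth=10
  Q 173.11.64.60: descend 10101101000010110100000000111100 ; hops seen [H5,H0,H6,H5] ; pick H5
  + 173.11.64.60/32 (H0) depth=32
  + 0.0.0.0/0 (H0) depth=0
  - 173.11.64.48/28 clear@28
  Q 173.11.0.201: descend 10101101000010110 ; hops seen [H0,H5,H0] ; pick H0
  Q 173.0.0.84: descend 101011010000 ; hops seen [H0,H5] ; pick H5
  + 0.0.0.0/0 (H4) depth=0
  Q 173.11.255.250: descend 1010110100001011 ; hops seen [H4,H5,H0] ; pick H0
  + 173.11.64.0/24 (H4) depth=24
  Q 6.76.32.56: descend 00000110010011 ; hops seen [H4,H2,H3,H0] ; pick H0
  + 173.0.0.0/11 (H1) depth=11
  + 173.0.0.0/8 (H2) depth=8
  Q 173.11.3.32: descend 10101101000010110 ; hops seen [H4,H2,H1,H0] ; pick H0
  Q 45.94.46.60: descend 00 ; hops seen [H4,H2] ; pick H2

== LOOKUPS ==
["H0","H0","H0","H0","H6","H6","H6","H0","H6","no-route","no-route","H0","H5","H0","H5","H0","H0","H0","H2"]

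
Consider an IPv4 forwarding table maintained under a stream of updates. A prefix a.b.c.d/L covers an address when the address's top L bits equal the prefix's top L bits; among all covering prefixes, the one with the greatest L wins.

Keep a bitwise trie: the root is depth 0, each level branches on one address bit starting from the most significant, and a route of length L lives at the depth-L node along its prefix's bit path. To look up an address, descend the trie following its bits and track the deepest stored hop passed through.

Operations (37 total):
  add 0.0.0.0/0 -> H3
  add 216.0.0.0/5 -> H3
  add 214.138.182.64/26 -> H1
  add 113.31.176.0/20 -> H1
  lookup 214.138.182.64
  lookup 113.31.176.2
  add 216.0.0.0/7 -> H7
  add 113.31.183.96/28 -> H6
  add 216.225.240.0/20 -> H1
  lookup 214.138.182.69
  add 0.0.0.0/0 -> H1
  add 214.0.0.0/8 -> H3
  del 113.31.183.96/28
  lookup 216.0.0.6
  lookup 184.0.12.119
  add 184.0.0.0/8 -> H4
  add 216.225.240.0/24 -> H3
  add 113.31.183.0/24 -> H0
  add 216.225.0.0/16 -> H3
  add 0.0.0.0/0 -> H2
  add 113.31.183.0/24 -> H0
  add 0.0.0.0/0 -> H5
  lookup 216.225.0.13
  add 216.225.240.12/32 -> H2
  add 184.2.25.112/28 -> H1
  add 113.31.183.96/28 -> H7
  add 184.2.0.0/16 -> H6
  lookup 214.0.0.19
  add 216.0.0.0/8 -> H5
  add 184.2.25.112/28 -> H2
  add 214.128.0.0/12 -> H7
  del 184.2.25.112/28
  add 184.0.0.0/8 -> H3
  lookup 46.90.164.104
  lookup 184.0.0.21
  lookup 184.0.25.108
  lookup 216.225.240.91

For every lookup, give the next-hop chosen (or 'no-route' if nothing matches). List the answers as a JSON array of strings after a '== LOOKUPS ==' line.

Trace:
  add 0.0.0.0/0 -> H3 at depth 0
  add 216.0.0.0/5 -> H3 at depth 5
  add 214.138.182.64/26 -> H1 at depth 26
  add 113.31.176.0/20 -> H1 at depth 20
  lookup 214.138.182.64: bits 11010110100010101011011001 walk d0:H3→d1:-→d2:-→d3:-→d4:-→d5:-→d6:-→d7:-→d8:-→d9:-→d10:-→d11:-→d12:-→d13:-→d14:-→d15:-→d16:-→d17:-→d18:-→d19:-→d20:-→d21:-→d22:-→d23:-→d24:-→d25:-→d26:H1 -> H1
  lookup 113.31.176.2: bits 01110001000111111011 walk d0:H3→d1:-→d2:-→d3:-→d4:-→d5:-→d6:-→d7:-→d8:-→d9:-→d10:-→d11:-→d12:-→d13:-→d14:-→d15:-→d16:-→d17:-→d18:-→d19:-→d20:H1 -> H1
  add 216.0.0.0/7 -> H7 at depth 7
  add 113.31.183.96/28 -> H6 at depth 28
  add 216.225.240.0/20 -> H1 at depth 20
  lookup 214.138.182.69: bits 11010110100010101011011001 walk d0:H3→d1:-→d2:-→d3:-→d4:-→d5:-→d6:-→d7:-→d8:-→d9:-→d10:-→d11:-→d12:-→d13:-→d14:-→d15:-→d16:-→d17:-→d18:-→d19:-→d20:-→d21:-→d22:-→d23:-→d24:-→d25:-→d26:H1 -> H1
  add 0.0.0.0/0 -> H1 at depth 0
  add 214.0.0.0/8 -> H3 at depth 8
  del 113.31.183.96/28 (clear depth 28)
  lookup 216.0.0.6: bits 11011000 walk d0:H1→d1:-→d2:-→d3:-→d4:-→d5:H3→d6:-→d7:H7→d8:- -> H7
  lookup 184.0.12.119: bits 1 walk d0:H1→d1:- -> H1
  add 184.0.0.0/8 -> H4 at depth 8
  add 216.225.240.0/24 -> H3 at depth 24
  add 113.31.183.0/24 -> H0 at depth 24
  add 216.225.0.0/16 -> H3 at depth 16
  add 0.0.0.0/0 -> H2 at depth 0
  add 113.31.183.0/24 -> H0 at depth 24
  add 0.0.0.0/0 -> H5 at depth 0
  lookup 216.225.0.13: bits 1101100011100001 walk d0:H5→d1:-→d2:-→d3:-→d4:-→d5:H3→d6:-→d7:H7→d8:-→d9:-→d10:-→d11:-→d12:-→d13:-→d14:-→d15:-→d16:H3 -> H3
  add 216.225.240.12/32 -> H2 at depth 32
  add 184.2.25.112/28 -> H1 at depth 28
  add 113.31.183.96/28 -> H7 at depth 28
  add 184.2.0.0/16 -> H6 at depth 16
  lookup 214.0.0.19: bits 11010110 walk d0:H5→d1:-→d2:-→d3:-→d4:-→d5:-→d6:-→d7:-→d8:H3 -> H3
  add 216.0.0.0/8 -> H5 at depth 8
  add 184.2.25.112/28 -> H2 at depth 28
  add 214.128.0.0/12 -> H7 at depth 12
  del 184.2.25.112/28 (clear depth 28)
  add 184.0.0.0/8 -> H3 at depth 8
  lookup 46.90.164.104: bits 0 walk d0:H5→d1:- -> H5
  lookup 184.0.0.21: bits 10111000000000 walk d0:H5→d1:-→d2:-→d3:-→d4:-→d5:-→d6:-→d7:-→d8:H3→d9:-→d10:-→d11:-→d12:-→d13:-→d14:- -> H3
  lookup 184.0.25.108: bits 10111000000000 walk d0:H5→d1:-→d2:-→d3:-→d4:-→d5:-→d6:-→d7:-→d8:H3→d9:-→d10:-→d11:-→d12:-→d13:-→d14:- -> H3
  lookup 216.225.240.91: bits 1101100011100001111100000 walk d0:H5→d1:-→d2:-→d3:-→d4:-→d5:H3→d6:-→d7:H7→d8:H5→d9:-→d10:-→d11:-→d12:-→d13:-→d14:-→d15:-→d16:H3→d17:-→d18:-→d19:-→d20:H1→d21:-→d22:-→d23:-→d24:H3→d25:- -> H3

== LOOKUPS ==
["H1","H1","H1","H7","H1","H3","H3","H5","H3","H3","H3"]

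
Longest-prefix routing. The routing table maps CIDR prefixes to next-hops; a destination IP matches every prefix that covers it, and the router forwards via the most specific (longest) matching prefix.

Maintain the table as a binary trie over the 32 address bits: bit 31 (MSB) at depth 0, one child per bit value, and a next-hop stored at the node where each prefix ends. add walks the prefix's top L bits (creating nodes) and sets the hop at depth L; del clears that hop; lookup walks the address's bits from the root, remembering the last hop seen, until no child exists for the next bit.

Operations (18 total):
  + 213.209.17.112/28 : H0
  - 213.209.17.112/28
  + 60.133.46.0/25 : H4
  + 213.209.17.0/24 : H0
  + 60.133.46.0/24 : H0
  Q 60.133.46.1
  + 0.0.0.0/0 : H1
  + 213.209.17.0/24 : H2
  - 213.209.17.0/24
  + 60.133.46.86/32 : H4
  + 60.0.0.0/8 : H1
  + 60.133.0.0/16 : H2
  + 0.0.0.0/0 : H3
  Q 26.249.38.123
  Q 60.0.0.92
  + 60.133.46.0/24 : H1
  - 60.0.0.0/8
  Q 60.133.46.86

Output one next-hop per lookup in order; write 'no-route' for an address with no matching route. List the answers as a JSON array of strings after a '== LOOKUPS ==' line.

Trace:
  + 213.209.17.112/28 (H0) depth=28
  - 213.209.17.112/28 clear@28
  + 60.133.46.0/25 (H4) depth=25
  + 213.209.17.0/24 (H0) depth=24
  + 60.133.46.0/24 (H0) depth=24
  Q 60.133.46.1: descend 0011110010000101001011100 ; hops seen [H0,H4] ; pick H4
  + 0.0.0.0/0 (H1) depth=0
  + 213.209.17.0/24 (H2) depth=24
  - 213.209.17.0/24 clear@24
  + 60.133.46.86/32 (H4) depth=32
  + 60.0.0.0/8 (H1) depth=8
  + 60.133.0.0/16 (H2) depth=16
  + 0.0.0.0/0 (H3) depth=0
  Q 26.249.38.123: descend 00 ; hops seen [H3] ; pick H3
  Q 60.0.0.92: descend 00111100 ; hops seen [H3,H1] ; pick H1
  + 60.133.46.0/24 (H1) depth=24
  - 60.0.0.0/8 clear@8
  Q 60.133.46.86: descend 00111100100001010010111001010110 ; hops seen [H3,H2,H1,H4,H4] ; pick H4

== LOOKUPS ==
["H4","H3","H1","H4"]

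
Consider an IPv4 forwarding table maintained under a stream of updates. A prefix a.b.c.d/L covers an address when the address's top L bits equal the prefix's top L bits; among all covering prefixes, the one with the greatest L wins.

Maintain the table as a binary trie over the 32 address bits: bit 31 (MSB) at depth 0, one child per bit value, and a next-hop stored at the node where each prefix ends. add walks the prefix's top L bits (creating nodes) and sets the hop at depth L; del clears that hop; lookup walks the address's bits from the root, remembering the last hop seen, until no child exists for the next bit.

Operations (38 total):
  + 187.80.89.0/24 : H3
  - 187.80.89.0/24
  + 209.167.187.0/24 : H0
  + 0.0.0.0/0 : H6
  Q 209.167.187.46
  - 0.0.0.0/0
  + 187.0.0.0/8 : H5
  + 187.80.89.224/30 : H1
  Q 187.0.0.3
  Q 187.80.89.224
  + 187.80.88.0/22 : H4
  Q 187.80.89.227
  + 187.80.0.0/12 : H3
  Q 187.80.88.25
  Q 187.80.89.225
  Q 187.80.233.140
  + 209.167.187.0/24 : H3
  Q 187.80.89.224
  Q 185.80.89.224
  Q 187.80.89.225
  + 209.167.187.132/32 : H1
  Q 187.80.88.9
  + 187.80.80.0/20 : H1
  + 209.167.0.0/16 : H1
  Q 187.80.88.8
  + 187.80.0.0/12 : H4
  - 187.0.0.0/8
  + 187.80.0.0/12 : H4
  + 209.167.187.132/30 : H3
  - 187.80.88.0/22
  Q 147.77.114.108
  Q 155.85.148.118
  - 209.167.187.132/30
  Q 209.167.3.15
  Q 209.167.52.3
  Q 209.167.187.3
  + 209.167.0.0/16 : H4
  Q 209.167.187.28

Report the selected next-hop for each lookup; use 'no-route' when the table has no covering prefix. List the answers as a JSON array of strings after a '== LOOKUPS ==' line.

Process each operation:
  add 187.80.89.0/24 -> H3 at depth 24
  del 187.80.89.0/24 (clear depth 24)
  add 209.167.187.0/24 -> H0 at depth 24
  add 0.0.0.0/0 -> H6 at depth 0
  Q 209.167.187.46: descend 110100011010011110111011 ; hops seen [H6,H0] ; pick H0
  del 0.0.0.0/0 (clear depth 0)
  add 187.0.0.0/8 -> H5 at depth 8
  add 187.80.89.224/30 -> H1 at depth 30
  Q 187.0.0.3: descend 101110110 ; hops seen [H5] ; pick H5
  Q 187.80.89.224: descend 101110110101000001011001111000 ; hops seen [H5,H1] ; pick H1
  add 187.80.88.0/22 -> H4 at depth 22
  Q 187.80.89.227: descend 101110110101000001011001111000 ; hops seen [H5,H4,H1] ; pick H1
  add 187.80.0.0/12 -> H3 at depth 12
  Q 187.80.88.25: descend 10111011010100000101100 ; hops seen [H5,H3,H4] ; pick H4
  Q 187.80.89.225: descend 101110110101000001011001111000 ; hops seen [H5,H3,H4,H1] ; pick H1
  Q 187.80.233.140: descend 1011101101010000 ; hops seen [H5,H3] ; pick H3
  add 209.167.187.0/24 -> H3 at depth 24
  Q 187.80.89.224: descend 101110110101000001011001111000 ; hops seen [H5,H3,H4,H1] ; pick H1
  Q 185.80.89.224: descend 101110 ; hops seen [∅] ; pick no-route
  Q 187.80.89.225: descend 101110110101000001011001111000 ; hops seen [H5,H3,H4,H1] ; pick H1
  add 209.167.187.132/32 -> H1 at depth 32
  Q 187.80.88.9: descend 10111011010100000101100 ; hops seen [H5,H3,H4] ; pick H4
  add 187.80.80.0/20 -> H1 at depth 20
  add 209.167.0.0/16 -> H1 at depth 16
  Q 187.80.88.8: descend 10111011010100000101100 ; hops seen [H5,H3,H1,H4] ; pick H4
  add 187.80.0.0/12 -> H4 at depth 12
  del 187.0.0.0/8 (clear depth 8)
  add 187.80.0.0/12 -> H4 at depth 12
  add 209.167.187.132/30 -> H3 at depth 30
  del 187.80.88.0/22 (clear depth 22)
  Q 147.77.114.108: descend 10 ; hops seen [∅] ; pick no-route
  Q 155.85.148.118: descend 10 ; hops seen [∅] ; pick no-route
  del 209.167.187.132/30 (clear depth 30)
  Q 209.167.3.15: descend 1101000110100111 ; hops seen [H1] ; pick H1
  Q 209.167.52.3: descend 1101000110100111 ; hops seen [H1] ; pick H1
  Q 209.167.187.3: descend 110100011010011110111011 ; hops seen [H1,H3] ; pick H3
  add 209.167.0.0/16 -> H4 at depth 16
  Q 209.167.187.28: descend 110100011010011110111011 ; hops seen [H4,H3] ; pick H3

== LOOKUPS ==
["H0","H5","H1","H1","H4","H1","H3","H1","no-route","H1","H4","H4","no-route","no-route","H1","H1","H3","H3"]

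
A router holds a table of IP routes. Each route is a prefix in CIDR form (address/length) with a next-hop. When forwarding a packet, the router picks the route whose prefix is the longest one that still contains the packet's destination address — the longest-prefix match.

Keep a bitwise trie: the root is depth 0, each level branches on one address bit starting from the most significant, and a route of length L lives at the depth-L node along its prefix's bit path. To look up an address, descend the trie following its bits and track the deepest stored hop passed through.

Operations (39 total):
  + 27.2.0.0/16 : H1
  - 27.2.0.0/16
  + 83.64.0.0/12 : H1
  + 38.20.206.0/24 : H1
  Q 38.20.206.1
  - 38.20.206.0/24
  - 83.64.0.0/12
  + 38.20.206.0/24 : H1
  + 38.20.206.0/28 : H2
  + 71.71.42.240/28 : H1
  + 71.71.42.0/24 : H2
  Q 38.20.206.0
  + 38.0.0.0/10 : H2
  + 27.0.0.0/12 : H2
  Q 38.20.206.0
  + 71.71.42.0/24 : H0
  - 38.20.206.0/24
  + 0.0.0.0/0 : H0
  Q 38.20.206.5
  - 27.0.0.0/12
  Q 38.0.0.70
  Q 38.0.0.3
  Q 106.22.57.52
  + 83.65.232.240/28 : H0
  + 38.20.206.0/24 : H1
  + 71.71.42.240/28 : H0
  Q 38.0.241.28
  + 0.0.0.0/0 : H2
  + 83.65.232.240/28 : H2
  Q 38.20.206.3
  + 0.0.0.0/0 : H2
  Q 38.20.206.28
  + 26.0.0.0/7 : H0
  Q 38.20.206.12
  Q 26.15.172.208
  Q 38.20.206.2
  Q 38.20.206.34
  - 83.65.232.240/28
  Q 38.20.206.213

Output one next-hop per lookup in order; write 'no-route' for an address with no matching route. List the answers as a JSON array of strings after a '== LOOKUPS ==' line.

Apply in order:
  + 27.2.0.0/16 (H1) depth=16
  - 27.2.0.0/16 clear@16
  + 83.64.0.0/12 (H1) depth=12
  + 38.20.206.0/24 (H1) depth=24
  Q 38.20.206.1: descend 001001100001010011001110 ; hops seen [H1] ; pick H1
  - 38.20.206.0/24 clear@24
  - 83.64.0.0/12 clear@12
  + 38.20.206.0/24 (H1) depth=24
  + 38.20.206.0/28 (H2) depth=28
  + 71.71.42.240/28 (H1) depth=28
  + 71.71.42.0/24 (H2) depth=24
  Q 38.20.206.0: descend 0010011000010100110011100000 ; hops seen [H1,H2] ; pick H2
  + 38.0.0.0/10 (H2) depth=10
  + 27.0.0.0/12 (H2) depth=12
  Q 38.20.206.0: descend 0010011000010100110011100000 ; hops seen [H2,H1,H2] ; pick H2
  + 71.71.42.0/24 (H0) depth=24
  - 38.20.206.0/24 clear@24
  + 0.0.0.0/0 (H0) depth=0
  Q 38.20.206.5: descend 0010011000010100110011100000 ; hops seen [H0,H2,H2] ; pick H2
  - 27.0.0.0/12 clear@12
  Q 38.0.0.70: descend 00100110000 ; hops seen [H0,H2] ; pick H2
  Q 38.0.0.3: descend 00100110000 ; hops seen [H0,H2] ; pick H2
  Q 106.22.57.52: descend 01 ; hops seen [H0] ; pick H0
  + 83.65.232.240/28 (H0) depth=28
  + 38.20.206.0/24 (H1) depth=24
  + 71.71.42.240/28 (H0) depth=28
  Q 38.0.241.28: descend 00100110000 ; hops seen [H0,H2] ; pick H2
  + 0.0.0.0/0 (H2) depth=0
  + 83.65.232.240/28 (H2) depth=28
  Q 38.20.206.3: descend 0010011000010100110011100000 ; hops seen [H2,H2,H1,H2] ; pick H2
  + 0.0.0.0/0 (H2) depth=0
  Q 38.20.206.28: descend 001001100001010011001110000 ; hops seen [H2,H2,H1] ; pick H1
  + 26.0.0.0/7 (H0) depth=7
  Q 38.20.206.12: descend 0010011000010100110011100000 ; hops seen [H2,H2,H1,H2] ; pick H2
  Q 26.15.172.208: descend 0001101 ; hops seen [H2,H0] ; pick H0
  Q 38.20.206.2: descend 0010011000010100110011100000 ; hops seen [H2,H2,H1,H2] ; pick H2
  Q 38.20.206.34: descend 00100110000101001100111000 ; hops seen [H2,H2,H1] ; pick H1
  - 83.65.232.240/28 clear@28
  Q 38.20.206.213: descend 001001100001010011001110 ; hops seen [H2,H2,H1] ; pick H1

== LOOKUPS ==
["H1","H2","H2","H2","H2","H2","H0","H2","H2","H1","H2","H0","H2","H1","H1"]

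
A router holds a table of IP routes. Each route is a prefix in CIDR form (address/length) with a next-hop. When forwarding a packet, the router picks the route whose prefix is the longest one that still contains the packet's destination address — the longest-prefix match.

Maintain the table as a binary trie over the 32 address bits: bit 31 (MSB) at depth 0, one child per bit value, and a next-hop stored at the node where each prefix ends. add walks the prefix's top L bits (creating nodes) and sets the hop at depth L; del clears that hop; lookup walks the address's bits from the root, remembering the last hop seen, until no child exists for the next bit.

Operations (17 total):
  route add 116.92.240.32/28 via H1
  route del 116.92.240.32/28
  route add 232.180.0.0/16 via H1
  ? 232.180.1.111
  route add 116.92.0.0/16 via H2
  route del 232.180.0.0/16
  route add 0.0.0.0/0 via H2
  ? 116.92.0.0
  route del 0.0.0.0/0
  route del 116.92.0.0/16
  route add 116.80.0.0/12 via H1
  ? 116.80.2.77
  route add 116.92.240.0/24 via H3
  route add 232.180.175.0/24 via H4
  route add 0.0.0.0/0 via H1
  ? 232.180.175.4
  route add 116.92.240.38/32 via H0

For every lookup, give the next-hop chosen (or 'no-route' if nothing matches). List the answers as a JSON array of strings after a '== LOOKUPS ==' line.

Trace:
  add 116.92.240.32/28 -> H1 at depth 28
  - 116.92.240.32/28 clear@28
  add 232.180.0.0/16 -> H1 at depth 16
  ? 232.180.1.111  path d0:-→d1:-→d2:-→d3:-→d4:-→d5:-→d6:-→d7:-→d8:-→d9:-→d10:-→d11:-→d12:-→d13:-→d14:-→d15:-→d16:H1  best=H1
  add 116.92.0.0/16 -> H2 at depth 16
  - 232.180.0.0/16 clear@16
  add 0.0.0.0/0 -> H2 at depth 0
  ? 116.92.0.0  path d0:H2→d1:-→d2:-→d3:-→d4:-→d5:-→d6:-→d7:-→d8:-→d9:-→d10:-→d11:-→d12:-→d13:-→d14:-→d15:-→d16:H2  best=H2
  - 0.0.0.0/0 clear@0
  - 116.92.0.0/16 clear@16
  add 116.80.0.0/12 -> H1 at depth 12
  ? 116.80.2.77  path d0:-→d1:-→d2:-→d3:-→d4:-→d5:-→d6:-→d7:-→d8:-→d9:-→d10:-→d11:-→d12:H1  best=H1
  add 116.92.240.0/24 -> H3 at depth 24
  add 232.180.175.0/24 -> H4 at depth 24
  add 0.0.0.0/0 -> H1 at depth 0
  ? 232.180.175.4  path d0:H1→d1:-→d2:-→d3:-→d4:-→d5:-→d6:-→d7:-→d8:-→d9:-→d10:-→d11:-→d12:-→d13:-→d14:-→d15:-→d16:-→d17:-→d18:-→d19:-→d20:-→d21:-→d22:-→d23:-→d24:H4  best=H4
  add 116.92.240.38/32 -> H0 at depth 32

== LOOKUPS ==
["H1","H2","H1","H4"]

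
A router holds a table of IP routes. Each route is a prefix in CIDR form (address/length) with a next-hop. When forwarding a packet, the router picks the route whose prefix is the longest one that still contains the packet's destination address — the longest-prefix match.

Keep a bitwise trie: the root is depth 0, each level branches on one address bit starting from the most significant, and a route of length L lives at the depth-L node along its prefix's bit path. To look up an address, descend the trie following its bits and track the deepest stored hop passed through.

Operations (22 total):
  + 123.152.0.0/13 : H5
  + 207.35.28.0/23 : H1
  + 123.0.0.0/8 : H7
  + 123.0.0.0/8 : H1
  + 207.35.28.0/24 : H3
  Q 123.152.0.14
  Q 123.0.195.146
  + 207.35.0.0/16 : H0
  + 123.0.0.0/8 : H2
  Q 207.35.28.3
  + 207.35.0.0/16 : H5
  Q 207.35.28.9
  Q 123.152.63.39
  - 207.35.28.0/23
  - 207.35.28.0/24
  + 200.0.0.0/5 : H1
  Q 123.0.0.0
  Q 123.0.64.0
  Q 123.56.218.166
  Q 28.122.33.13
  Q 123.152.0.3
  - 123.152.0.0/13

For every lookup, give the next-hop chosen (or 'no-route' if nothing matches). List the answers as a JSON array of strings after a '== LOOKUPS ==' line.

Apply in order:
  + 123.152.0.0/13 (H5) depth=13
  + 207.35.28.0/23 (H1) depth=23
  + 123.0.0.0/8 (H7) depth=8
  + 123.0.0.0/8 (H1) depth=8
  + 207.35.28.0/24 (H3) depth=24
  lookup 123.152.0.14: bits 0111101110011 walk d0:-→d1:-→d2:-→d3:-→d4:-→d5:-→d6:-→d7:-→d8:H1→d9:-→d10:-→d11:-→d12:-→d13:H5 -> H5
  lookup 123.0.195.146: bits 01111011 walk d0:-→d1:-→d2:-→d3:-→d4:-→d5:-→d6:-→d7:-→d8:H1 -> H1
  + 207.35.0.0/16 (H0) depth=16
  + 123.0.0.0/8 (H2) depth=8
  lookup 207.35.28.3: bits 110011110010001100011100 walk d0:-→d1:-→d2:-→d3:-→d4:-→d5:-→d6:-→d7:-→d8:-→d9:-→d10:-→d11:-→d12:-→d13:-→d14:-→d15:-→d16:H0→d17:-→d18:-→d19:-→d20:-→d21:-→d22:-→d23:H1→d24:H3 -> H3
  + 207.35.0.0/16 (H5) depth=16
  lookup 207.35.28.9: bits 110011110010001100011100 walk d0:-→d1:-→d2:-→d3:-→d4:-→d5:-→d6:-→d7:-→d8:-→d9:-→d10:-→d11:-→d12:-→d13:-→d14:-→d15:-→d16:H5→d17:-→d18:-→d19:-→d20:-→d21:-→d22:-→d23:H1→d24:H3 -> H3
  lookup 123.152.63.39: bits 0111101110011 walk d0:-→d1:-→d2:-→d3:-→d4:-→d5:-→d6:-→d7:-→d8:H2→d9:-→d10:-→d11:-→d12:-→d13:H5 -> H5
  del 207.35.28.0/23 (clear depth 23)
  del 207.35.28.0/24 (clear depth 24)
  + 200.0.0.0/5 (H1) depth=5
  lookup 123.0.0.0: bits 01111011 walk d0:-→d1:-→d2:-→d3:-→d4:-→d5:-→d6:-→d7:-→d8:H2 -> H2
  lookup 123.0.64.0: bits 01111011 walk d0:-→d1:-→d2:-→d3:-→d4:-→d5:-→d6:-→d7:-→d8:H2 -> H2
  lookup 123.56.218.166: bits 01111011 walk d0:-→d1:-→d2:-→d3:-→d4:-→d5:-→d6:-→d7:-→d8:H2 -> H2
  lookup 28.122.33.13: bits 0 walk d0:-→d1:- -> no-route
  lookup 123.152.0.3: bits 0111101110011 walk d0:-→d1:-→d2:-→d3:-→d4:-→d5:-→d6:-→d7:-→d8:H2→d9:-→d10:-→d11:-→d12:-→d13:H5 -> H5
  del 123.152.0.0/13 (clear depth 13)

== LOOKUPS ==
["H5","H1","H3","H3","H5","H2","H2","H2","no-route","H5"]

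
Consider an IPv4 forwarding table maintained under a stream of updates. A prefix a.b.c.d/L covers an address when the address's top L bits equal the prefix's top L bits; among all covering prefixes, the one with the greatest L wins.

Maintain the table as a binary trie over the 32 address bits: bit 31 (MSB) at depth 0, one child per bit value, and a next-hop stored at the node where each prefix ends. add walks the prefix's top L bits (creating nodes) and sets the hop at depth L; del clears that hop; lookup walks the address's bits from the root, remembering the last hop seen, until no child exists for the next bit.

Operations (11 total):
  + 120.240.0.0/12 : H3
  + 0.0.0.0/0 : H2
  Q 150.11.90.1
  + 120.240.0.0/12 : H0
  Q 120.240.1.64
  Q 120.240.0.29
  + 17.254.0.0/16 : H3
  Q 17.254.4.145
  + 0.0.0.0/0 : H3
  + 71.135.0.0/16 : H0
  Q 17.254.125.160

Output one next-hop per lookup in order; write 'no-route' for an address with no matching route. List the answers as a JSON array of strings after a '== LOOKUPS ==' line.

Trace:
  + 120.240.0.0/12 (H3) depth=12
  + 0.0.0.0/0 (H2) depth=0
  ? 150.11.90.1  path d0:H2  best=H2
  + 120.240.0.0/12 (H0) depth=12
  ? 120.240.1.64  path d0:H2→d1:-→d2:-→d3:-→d4:-→d5:-→d6:-→d7:-→d8:-→d9:-→d10:-→d11:-→d12:H0  best=H0
  ? 120.240.0.29  path d0:H2→d1:-→d2:-→d3:-→d4:-→d5:-→d6:-→d7:-→d8:-→d9:-→d10:-→d11:-→d12:H0  best=H0
  + 17.254.0.0/16 (H3) depth=16
  ? 17.254.4.145  path d0:H2→d1:-→d2:-→d3:-→d4:-→d5:-→d6:-→d7:-→d8:-→d9:-→d10:-→d11:-→d12:-→d13:-→d14:-→d15:-→d16:H3  best=H3
  + 0.0.0.0/0 (H3) depth=0
  + 71.135.0.0/16 (H0) depth=16
  ? 17.254.125.160  path d0:H3→d1:-→d2:-→d3:-→d4:-→d5:-→d6:-→d7:-→d8:-→d9:-→d10:-→d11:-→d12:-→d13:-→d14:-→d15:-→d16:H3  best=H3

== LOOKUPS ==
["H2","H0","H0","H3","H3"]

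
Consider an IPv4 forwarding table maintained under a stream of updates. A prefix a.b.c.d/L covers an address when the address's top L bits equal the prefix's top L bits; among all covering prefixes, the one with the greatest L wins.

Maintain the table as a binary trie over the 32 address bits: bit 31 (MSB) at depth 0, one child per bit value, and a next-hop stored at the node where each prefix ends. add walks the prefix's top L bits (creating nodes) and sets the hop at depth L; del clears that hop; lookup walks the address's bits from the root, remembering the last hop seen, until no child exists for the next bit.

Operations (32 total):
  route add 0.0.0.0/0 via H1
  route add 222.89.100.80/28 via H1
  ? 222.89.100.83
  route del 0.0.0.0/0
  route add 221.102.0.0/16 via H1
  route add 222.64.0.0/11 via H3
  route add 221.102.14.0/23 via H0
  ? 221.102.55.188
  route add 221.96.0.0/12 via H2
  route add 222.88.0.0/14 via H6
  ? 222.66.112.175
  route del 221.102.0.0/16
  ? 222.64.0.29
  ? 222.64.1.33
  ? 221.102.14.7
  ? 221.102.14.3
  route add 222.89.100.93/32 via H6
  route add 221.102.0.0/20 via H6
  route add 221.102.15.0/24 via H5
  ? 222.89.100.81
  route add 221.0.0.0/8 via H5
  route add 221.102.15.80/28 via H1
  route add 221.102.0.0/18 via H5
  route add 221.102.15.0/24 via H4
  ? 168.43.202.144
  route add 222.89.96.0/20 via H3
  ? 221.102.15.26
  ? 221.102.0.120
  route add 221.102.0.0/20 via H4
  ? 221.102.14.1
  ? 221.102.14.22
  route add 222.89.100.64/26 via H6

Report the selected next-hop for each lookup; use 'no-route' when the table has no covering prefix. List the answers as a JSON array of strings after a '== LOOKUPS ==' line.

Apply in order:
  + 0.0.0.0/0 (H1) depth=0
  + 222.89.100.80/28 (H1) depth=28
  ? 222.89.100.83  path d0:H1→d1:-→d2:-→d3:-→d4:-→d5:-→d6:-→d7:-→d8:-→d9:-→d10:-→d11:-→d12:-→d13:-→d14:-→d15:-→d16:-→d17:-→d18:-→d19:-→d20:-→d21:-→d22:-→d23:-→d24:-→d25:-→d26:-→d27:-→d28:H1  best=H1
  del 0.0.0.0/0 (clear depth 0)
  + 221.102.0.0/16 (H1) depth=16
  + 222.64.0.0/11 (H3) depth=11
  + 221.102.14.0/23 (H0) depth=23
  ? 221.102.55.188  path d0:-→d1:-→d2:-→d3:-→d4:-→d5:-→d6:-→d7:-→d8:-→d9:-→d10:-→d11:-→d12:-→d13:-→d14:-→d15:-→d16:H1→d17:-→d18:-  best=H1
  + 221.96.0.0/12 (H2) depth=12
  + 222.88.0.0/14 (H6) depth=14
  ? 222.66.112.175  path d0:-→d1:-→d2:-→d3:-→d4:-→d5:-→d6:-→d7:-→d8:-→d9:-→d10:-→d11:H3  best=H3
  del 221.102.0.0/16 (clear depth 16)
  ? 222.64.0.29  path d0:-→d1:-→d2:-→d3:-→d4:-→d5:-→d6:-→d7:-→d8:-→d9:-→d10:-→d11:H3  best=H3
  ? 222.64.1.33  path d0:-→d1:-→d2:-→d3:-→d4:-→d5:-→d6:-→d7:-→d8:-→d9:-→d10:-→d11:H3  best=H3
  ? 221.102.14.7  path d0:-→d1:-→d2:-→d3:-→d4:-→d5:-→d6:-→d7:-→d8:-→d9:-→d10:-→d11:-→d12:H2→d13:-→d14:-→d15:-→d16:-→d17:-→d18:-→d19:-→d20:-→d21:-→d22:-→d23:H0  best=H0
  ? 221.102.14.3  path d0:-→d1:-→d2:-→d3:-→d4:-→d5:-→d6:-→d7:-→d8:-→d9:-→d10:-→d11:-→d12:H2→d13:-→d14:-→d15:-→d16:-→d17:-→d18:-→d19:-→d20:-→d21:-→d22:-→d23:H0  best=H0
  + 222.89.100.93/32 (H6) depth=32
  + 221.102.0.0/20 (H6) depth=20
  + 221.102.15.0/24 (H5) depth=24
  ? 222.89.100.81  path d0:-→d1:-→d2:-→d3:-→d4:-→d5:-→d6:-→d7:-→d8:-→d9:-→d10:-→d11:H3→d12:-→d13:-→d14:H6→d15:-→d16:-→d17:-→d18:-→d19:-→d20:-→d21:-→d22:-→d23:-→d24:-→d25:-→d26:-→d27:-→d28:H1  best=H1
  + 221.0.0.0/8 (H5) depth=8
  + 221.102.15.80/28 (H1) depth=28
  + 221.102.0.0/18 (H5) depth=18
  + 221.102.15.0/24 (H4) depth=24
  ? 168.43.202.144  path d0:-→d1:-  best=no-route
  + 222.89.96.0/20 (H3) depth=20
  ? 221.102.15.26  path d0:-→d1:-→d2:-→d3:-→d4:-→d5:-→d6:-→d7:-→d8:H5→d9:-→d10:-→d11:-→d12:H2→d13:-→d14:-→d15:-→d16:-→d17:-→d18:H5→d19:-→d20:H6→d21:-→d22:-→d23:H0→d24:H4→d25:-  best=H4
  ? 221.102.0.120  path d0:-→d1:-→d2:-→d3:-→d4:-→d5:-→d6:-→d7:-→d8:H5→d9:-→d10:-→d11:-→d12:H2→d13:-→d14:-→d15:-→d16:-→d17:-→d18:H5→d19:-→d20:H6  best=H6
  + 221.102.0.0/20 (H4) depth=20
  ? 221.102.14.1  path d0:-→d1:-→d2:-→d3:-→d4:-→d5:-→d6:-→d7:-→d8:H5→d9:-→d10:-→d11:-→d12:H2→d13:-→d14:-→d15:-→d16:-→d17:-→d18:H5→d19:-→d20:H4→d21:-→d22:-→d23:H0  best=H0
  ? 221.102.14.22  path d0:-→d1:-→d2:-→d3:-→d4:-→d5:-→d6:-→d7:-→d8:H5→d9:-→d10:-→d11:-→d12:H2→d13:-→d14:-→d15:-→d16:-→d17:-→d18:H5→d19:-→d20:H4→d21:-→d22:-→d23:H0  best=H0
  + 222.89.100.64/26 (H6) depth=26

== LOOKUPS ==
["H1","H1","H3","H3","H3","H0","H0","H1","no-route","H4","H6","H0","H0"]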